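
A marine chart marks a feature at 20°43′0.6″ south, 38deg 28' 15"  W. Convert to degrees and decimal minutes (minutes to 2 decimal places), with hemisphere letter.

20° 43.01′ S, 38° 28.25′ W

Lat: seconds/60 = 0.01000; minutes = 43 + 0.01000 = 43.0100
Lon: 28 + 15/60 = 28.2500′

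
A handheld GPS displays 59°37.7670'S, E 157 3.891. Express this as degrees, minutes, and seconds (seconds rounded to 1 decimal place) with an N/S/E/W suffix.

59°37′46.0″ S, 157°03′53.5″ E

φ: 37.76700′ → 37′ and 0.76700 × 60 = 46.020″
Lon: 3.89100′ → 3′ and 0.89100 × 60 = 53.460″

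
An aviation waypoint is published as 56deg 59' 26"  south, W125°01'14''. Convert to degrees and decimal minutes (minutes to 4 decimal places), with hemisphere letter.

Lat: seconds/60 = 0.43333; minutes = 59 + 0.43333 = 59.433333
λ: 1 + 14/60 = 1.233333′

56° 59.4333′ S, 125° 1.2333′ W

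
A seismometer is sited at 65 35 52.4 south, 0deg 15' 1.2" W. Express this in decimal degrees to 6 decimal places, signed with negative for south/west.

-65.597889, -0.250333

Latitude: 65 + 35/60 + 52.4/3600 = 65.5978889
S → negative
λ: 0° + 15/60 + 1.2/3600 = 0 + 0.250000 + 0.000333 = 0.2503333
W → negative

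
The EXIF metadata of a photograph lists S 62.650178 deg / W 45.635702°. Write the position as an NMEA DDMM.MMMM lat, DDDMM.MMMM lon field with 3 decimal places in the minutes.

6239.011,S / 04538.142,W

Lat: fractional part 0.650178 → 39.01068 minutes
Longitude: fractional part 0.635702 → 38.14212 minutes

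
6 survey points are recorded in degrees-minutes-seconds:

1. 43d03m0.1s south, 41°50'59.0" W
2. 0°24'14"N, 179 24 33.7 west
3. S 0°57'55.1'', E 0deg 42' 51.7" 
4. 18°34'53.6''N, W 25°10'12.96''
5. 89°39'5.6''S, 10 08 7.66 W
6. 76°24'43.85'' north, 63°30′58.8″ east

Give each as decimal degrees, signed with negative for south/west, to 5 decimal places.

Point 1:
  Lat: 43 + 3/60 + 0.1/3600 = 43.050028
  hemisphere S, so the sign is −
  Lon: 41 + 50/60 + 59/3600 = 41.849722
  W ⇒ negate
Point 2:
  Lat: 0 + 24/60 + 14/3600 = 0.403889
  N ⇒ keep positive
  Lon: 179 + 24/60 + 33.7/3600 = 179.409361
  hemisphere W, so the sign is −
Point 3:
  Latitude: 0 + 57/60 + 55.1/3600 = 0.965306
  S → negative
  Longitude: 0 + 42/60 + 51.7/3600 = 0.714361
  E ⇒ keep positive
Point 4:
  Lat: 34′ + 53.6″ = 34.89333′; 18 + 34.89333/60 = 18.581556
  N → positive
  Lon: 10′ + 12.96″ = 10.21600′; 25 + 10.21600/60 = 25.170267
  W ⇒ negate
Point 5:
  Latitude: 89° + 39/60 + 5.6/3600 = 89 + 0.650000 + 0.001556 = 89.651556
  hemisphere S, so the sign is −
  Longitude: 8′ + 7.66″ = 8.12767′; 10 + 8.12767/60 = 10.135461
  W → negative
Point 6:
  Lat: 76° + 24/60 + 43.85/3600 = 76 + 0.400000 + 0.012181 = 76.412181
  N → positive
  Longitude: 63 + 30/60 + 58.8/3600 = 63.516333
  E → positive

1. -43.05003, -41.84972
2. 0.40389, -179.40936
3. -0.96531, 0.71436
4. 18.58156, -25.17027
5. -89.65156, -10.13546
6. 76.41218, 63.51633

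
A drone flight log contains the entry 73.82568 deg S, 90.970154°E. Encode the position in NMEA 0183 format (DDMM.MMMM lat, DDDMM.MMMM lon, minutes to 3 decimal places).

7349.541,S / 09058.209,E

φ: 73° + 0.825680 × 60 = 73° 49.54080′
Lon: minutes = (90.970154 − 90) × 60 = 58.20924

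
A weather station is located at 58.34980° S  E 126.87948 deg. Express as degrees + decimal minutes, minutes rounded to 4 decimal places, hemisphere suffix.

Lat: minutes = (58.349800 − 58) × 60 = 20.988000
Lon: 126° + 0.879480 × 60 = 126° 52.768800′

58° 20.9880′ S, 126° 52.7688′ E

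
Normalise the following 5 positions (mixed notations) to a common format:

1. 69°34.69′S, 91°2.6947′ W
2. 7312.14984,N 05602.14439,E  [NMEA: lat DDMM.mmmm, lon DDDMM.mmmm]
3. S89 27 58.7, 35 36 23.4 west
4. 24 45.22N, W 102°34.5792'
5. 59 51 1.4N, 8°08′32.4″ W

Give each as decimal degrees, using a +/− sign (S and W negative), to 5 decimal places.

Point 1:
  Lat: 34.69′ = 0.578167°; total 69.578167
  hemisphere S, so the sign is −
  Lon: 91 + 2.6947/60 = 91.044912
  W ⇒ negate
Point 2:
  Lat: split at 2 digits → 73° and 12.14984′; 73 + 12.14984/60 = 73.202497
  N → positive
  Longitude: degrees = first 3 digits = 56, minutes = 2.14439; 56 + 2.14439/60 = 56.035740
  E → positive
Point 3:
  Latitude: 27′ + 58.7″ = 27.97833′; 89 + 27.97833/60 = 89.466306
  hemisphere S, so the sign is −
  Lon: 36′ + 23.4″ = 36.39000′; 35 + 36.39000/60 = 35.606500
  W ⇒ negate
Point 4:
  Latitude: 24 + 45.22/60 = 24.753667
  N ⇒ keep positive
  λ: 34.5792′ = 0.576320°; total 102.576320
  hemisphere W, so the sign is −
Point 5:
  Latitude: 59° + 51/60 + 1.4/3600 = 59 + 0.850000 + 0.000389 = 59.850389
  N → positive
  Lon: 8° + 8/60 + 32.4/3600 = 8 + 0.133333 + 0.009000 = 8.142333
  W ⇒ negate

1. -69.57817, -91.04491
2. 73.20250, 56.03574
3. -89.46631, -35.60650
4. 24.75367, -102.57632
5. 59.85039, -8.14233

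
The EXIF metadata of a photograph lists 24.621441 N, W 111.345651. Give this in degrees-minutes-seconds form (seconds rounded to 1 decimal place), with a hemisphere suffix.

24°37′17.2″ N, 111°20′44.3″ W

Lat: 0.621441 × 60 = 37.28646′ → 37′, remainder × 60 = 17.188″
λ: whole degrees 111; 20.73906′ → 20′ and 44.344″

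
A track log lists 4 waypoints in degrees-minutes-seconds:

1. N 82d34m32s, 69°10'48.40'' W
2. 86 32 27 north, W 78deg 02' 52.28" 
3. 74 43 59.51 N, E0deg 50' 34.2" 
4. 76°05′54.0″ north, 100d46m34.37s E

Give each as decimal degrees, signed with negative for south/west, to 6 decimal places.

1. 82.575556, -69.180111
2. 86.540833, -78.047856
3. 74.733197, 0.842833
4. 76.098333, 100.776214

Point 1:
  Latitude: 82° + 34/60 + 32/3600 = 82 + 0.566667 + 0.008889 = 82.5755556
  N → positive
  λ: 69 + 10/60 + 48.4/3600 = 69.1801111
  W ⇒ negate
Point 2:
  Latitude: 32′ + 27″ = 32.45000′; 86 + 32.45000/60 = 86.5408333
  N → positive
  Longitude: 2′ + 52.28″ = 2.87133′; 78 + 2.87133/60 = 78.0478556
  W → negative
Point 3:
  φ: 74° + 43/60 + 59.51/3600 = 74 + 0.716667 + 0.016531 = 74.7331972
  N ⇒ keep positive
  Lon: 0° + 50/60 + 34.2/3600 = 0 + 0.833333 + 0.009500 = 0.8428333
  E ⇒ keep positive
Point 4:
  Latitude: 5′ + 54″ = 5.90000′; 76 + 5.90000/60 = 76.0983333
  N → positive
  Lon: 100° + 46/60 + 34.37/3600 = 100 + 0.766667 + 0.009547 = 100.7762139
  E ⇒ keep positive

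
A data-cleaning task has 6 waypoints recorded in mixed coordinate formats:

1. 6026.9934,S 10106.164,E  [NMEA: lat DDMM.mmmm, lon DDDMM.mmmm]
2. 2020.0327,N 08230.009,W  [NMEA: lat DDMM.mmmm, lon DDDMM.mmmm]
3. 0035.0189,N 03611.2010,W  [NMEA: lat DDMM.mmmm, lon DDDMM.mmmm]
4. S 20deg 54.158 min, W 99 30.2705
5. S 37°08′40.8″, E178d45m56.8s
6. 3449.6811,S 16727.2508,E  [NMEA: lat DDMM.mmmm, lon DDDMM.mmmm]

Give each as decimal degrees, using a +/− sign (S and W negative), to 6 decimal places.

Point 1:
  φ: degrees = first 2 digits = 60, minutes = 26.9934; 60 + 26.9934/60 = 60.4498900
  S ⇒ negate
  Lon: split at 3 digits → 101° and 6.164′; 101 + 6.164/60 = 101.1027333
  E → positive
Point 2:
  φ: split at 2 digits → 20° and 20.0327′; 20 + 20.0327/60 = 20.3338783
  N ⇒ keep positive
  Longitude: degrees = first 3 digits = 82, minutes = 30.009; 82 + 30.009/60 = 82.5001500
  W ⇒ negate
Point 3:
  Latitude: split at 2 digits → 00° and 35.0189′; 0 + 35.0189/60 = 0.5836483
  N → positive
  λ: split at 3 digits → 036° and 11.201′; 36 + 11.201/60 = 36.1866833
  W ⇒ negate
Point 4:
  Latitude: 20 + 54.158/60 = 20.9026333
  S → negative
  Longitude: 30.2705′ = 0.504508°; total 99.5045083
  W → negative
Point 5:
  φ: 37° + 8/60 + 40.8/3600 = 37 + 0.133333 + 0.011333 = 37.1446667
  hemisphere S, so the sign is −
  Lon: 178 + 45/60 + 56.8/3600 = 178.7657778
  E → positive
Point 6:
  Lat: degrees = first 2 digits = 34, minutes = 49.6811; 34 + 49.6811/60 = 34.8280183
  S ⇒ negate
  Longitude: split at 3 digits → 167° and 27.2508′; 167 + 27.2508/60 = 167.4541800
  E ⇒ keep positive

1. -60.449890, 101.102733
2. 20.333878, -82.500150
3. 0.583648, -36.186683
4. -20.902633, -99.504508
5. -37.144667, 178.765778
6. -34.828018, 167.454180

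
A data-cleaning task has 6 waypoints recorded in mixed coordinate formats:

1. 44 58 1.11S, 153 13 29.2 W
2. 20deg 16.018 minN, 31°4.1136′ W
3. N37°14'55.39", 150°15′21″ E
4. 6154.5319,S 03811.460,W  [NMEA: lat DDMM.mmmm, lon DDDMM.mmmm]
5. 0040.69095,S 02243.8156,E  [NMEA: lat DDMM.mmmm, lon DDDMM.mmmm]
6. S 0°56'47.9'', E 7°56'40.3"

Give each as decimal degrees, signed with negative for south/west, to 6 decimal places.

1. -44.966975, -153.224778
2. 20.266967, -31.068560
3. 37.248719, 150.255833
4. -61.908865, -38.191000
5. -0.678183, 22.730260
6. -0.946639, 7.944528

Point 1:
  Lat: 44° + 58/60 + 1.11/3600 = 44 + 0.966667 + 0.000308 = 44.9669750
  hemisphere S, so the sign is −
  λ: 13′ + 29.2″ = 13.48667′; 153 + 13.48667/60 = 153.2247778
  W ⇒ negate
Point 2:
  φ: 16.018′ = 0.266967°; total 20.2669667
  N ⇒ keep positive
  Longitude: 4.1136′ = 0.068560°; total 31.0685600
  W → negative
Point 3:
  Lat: 37° + 14/60 + 55.39/3600 = 37 + 0.233333 + 0.015386 = 37.2487194
  N → positive
  Lon: 15′ + 21″ = 15.35000′; 150 + 15.35000/60 = 150.2558333
  E → positive
Point 4:
  Lat: degrees = first 2 digits = 61, minutes = 54.5319; 61 + 54.5319/60 = 61.9088650
  S → negative
  Lon: split at 3 digits → 038° and 11.46′; 38 + 11.46/60 = 38.1910000
  hemisphere W, so the sign is −
Point 5:
  Latitude: split at 2 digits → 00° and 40.69095′; 0 + 40.69095/60 = 0.6781825
  S ⇒ negate
  Lon: split at 3 digits → 022° and 43.8156′; 22 + 43.8156/60 = 22.7302600
  E ⇒ keep positive
Point 6:
  φ: 0 + 56/60 + 47.9/3600 = 0.9466389
  S ⇒ negate
  λ: 7° + 56/60 + 40.3/3600 = 7 + 0.933333 + 0.011194 = 7.9445278
  E → positive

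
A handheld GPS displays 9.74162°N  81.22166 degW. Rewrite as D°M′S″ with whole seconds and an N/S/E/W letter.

9°44′30″ N, 81°13′18″ W

Latitude: 0.741620° → 44.49720′; 0.49720 × 60 = 29.83″
λ: whole degrees 81; 13.29960′ → 13′ and 17.98″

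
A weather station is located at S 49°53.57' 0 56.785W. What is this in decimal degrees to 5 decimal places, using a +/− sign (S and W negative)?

-49.89283, -0.94642

Latitude: 53.57′ = 0.892833°; total 49.892833
S → negative
Lon: 56.785′ = 0.946417°; total 0.946417
W ⇒ negate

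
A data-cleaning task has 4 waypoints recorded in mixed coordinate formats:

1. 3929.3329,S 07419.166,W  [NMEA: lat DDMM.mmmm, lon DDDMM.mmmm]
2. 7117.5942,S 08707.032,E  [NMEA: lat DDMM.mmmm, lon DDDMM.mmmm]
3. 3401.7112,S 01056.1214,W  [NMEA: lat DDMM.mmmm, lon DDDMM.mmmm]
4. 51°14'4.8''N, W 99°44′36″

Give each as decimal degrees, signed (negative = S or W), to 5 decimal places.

1. -39.48888, -74.31943
2. -71.29324, 87.11720
3. -34.02852, -10.93536
4. 51.23467, -99.74333

Point 1:
  φ: degrees = first 2 digits = 39, minutes = 29.3329; 39 + 29.3329/60 = 39.488882
  S → negative
  Longitude: split at 3 digits → 074° and 19.166′; 74 + 19.166/60 = 74.319433
  W ⇒ negate
Point 2:
  φ: split at 2 digits → 71° and 17.5942′; 71 + 17.5942/60 = 71.293237
  S → negative
  Lon: split at 3 digits → 087° and 7.032′; 87 + 7.032/60 = 87.117200
  E ⇒ keep positive
Point 3:
  φ: degrees = first 2 digits = 34, minutes = 1.7112; 34 + 1.7112/60 = 34.028520
  hemisphere S, so the sign is −
  Longitude: split at 3 digits → 010° and 56.1214′; 10 + 56.1214/60 = 10.935357
  hemisphere W, so the sign is −
Point 4:
  φ: 51 + 14/60 + 4.8/3600 = 51.234667
  N → positive
  Longitude: 99° + 44/60 + 36/3600 = 99 + 0.733333 + 0.010000 = 99.743333
  hemisphere W, so the sign is −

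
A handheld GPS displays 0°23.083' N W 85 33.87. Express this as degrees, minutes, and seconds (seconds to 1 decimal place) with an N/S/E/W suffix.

0°23′5.0″ N, 85°33′52.2″ W

Lat: 23.08300′ → 23′ and 0.08300 × 60 = 4.980″
Lon: fractional minutes 0.87000 × 60 = 52.200″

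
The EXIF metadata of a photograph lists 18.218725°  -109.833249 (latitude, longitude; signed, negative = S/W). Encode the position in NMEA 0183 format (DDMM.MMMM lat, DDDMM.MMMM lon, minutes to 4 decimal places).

1813.1235,N / 10949.9949,W

Lat: minutes = (18.218725 − 18) × 60 = 13.123500
Longitude is negative → W; |value| = 109.833249
Longitude: minutes = (109.833249 − 109) × 60 = 49.994940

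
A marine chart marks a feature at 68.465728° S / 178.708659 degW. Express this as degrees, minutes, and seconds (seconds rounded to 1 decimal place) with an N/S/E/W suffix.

68°27′56.6″ S, 178°42′31.2″ W

Latitude: 0.465728 × 60 = 27.94368′ → 27′, remainder × 60 = 56.621″
Longitude: whole degrees 178; 42.51954′ → 42′ and 31.172″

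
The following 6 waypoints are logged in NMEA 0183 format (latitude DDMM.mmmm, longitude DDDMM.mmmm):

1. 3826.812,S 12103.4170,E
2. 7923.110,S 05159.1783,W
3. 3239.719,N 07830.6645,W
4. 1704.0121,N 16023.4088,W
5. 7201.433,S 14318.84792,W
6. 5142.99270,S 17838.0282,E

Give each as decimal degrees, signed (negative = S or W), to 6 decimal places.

Point 1:
  Lat: split at 2 digits → 38° and 26.812′; 38 + 26.812/60 = 38.4468667
  hemisphere S, so the sign is −
  Lon: split at 3 digits → 121° and 3.417′; 121 + 3.417/60 = 121.0569500
  E → positive
Point 2:
  φ: split at 2 digits → 79° and 23.11′; 79 + 23.11/60 = 79.3851667
  S ⇒ negate
  Lon: split at 3 digits → 051° and 59.1783′; 51 + 59.1783/60 = 51.9863050
  hemisphere W, so the sign is −
Point 3:
  φ: degrees = first 2 digits = 32, minutes = 39.719; 32 + 39.719/60 = 32.6619833
  N ⇒ keep positive
  Lon: split at 3 digits → 078° and 30.6645′; 78 + 30.6645/60 = 78.5110750
  W ⇒ negate
Point 4:
  Lat: split at 2 digits → 17° and 4.0121′; 17 + 4.0121/60 = 17.0668683
  N ⇒ keep positive
  λ: degrees = first 3 digits = 160, minutes = 23.4088; 160 + 23.4088/60 = 160.3901467
  hemisphere W, so the sign is −
Point 5:
  Lat: degrees = first 2 digits = 72, minutes = 1.433; 72 + 1.433/60 = 72.0238833
  S ⇒ negate
  Longitude: degrees = first 3 digits = 143, minutes = 18.84792; 143 + 18.84792/60 = 143.3141320
  hemisphere W, so the sign is −
Point 6:
  Latitude: degrees = first 2 digits = 51, minutes = 42.9927; 51 + 42.9927/60 = 51.7165450
  S → negative
  Lon: degrees = first 3 digits = 178, minutes = 38.0282; 178 + 38.0282/60 = 178.6338033
  E ⇒ keep positive

1. -38.446867, 121.056950
2. -79.385167, -51.986305
3. 32.661983, -78.511075
4. 17.066868, -160.390147
5. -72.023883, -143.314132
6. -51.716545, 178.633803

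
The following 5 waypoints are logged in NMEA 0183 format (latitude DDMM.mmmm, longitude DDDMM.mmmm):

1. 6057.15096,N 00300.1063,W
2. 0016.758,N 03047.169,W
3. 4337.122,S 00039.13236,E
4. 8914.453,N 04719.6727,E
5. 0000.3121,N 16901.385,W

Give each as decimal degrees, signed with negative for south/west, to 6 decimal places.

Point 1:
  Lat: split at 2 digits → 60° and 57.15096′; 60 + 57.15096/60 = 60.9525160
  N → positive
  Longitude: split at 3 digits → 003° and 0.1063′; 3 + 0.1063/60 = 3.0017717
  hemisphere W, so the sign is −
Point 2:
  φ: split at 2 digits → 00° and 16.758′; 0 + 16.758/60 = 0.2793000
  N ⇒ keep positive
  Lon: degrees = first 3 digits = 30, minutes = 47.169; 30 + 47.169/60 = 30.7861500
  W → negative
Point 3:
  φ: split at 2 digits → 43° and 37.122′; 43 + 37.122/60 = 43.6187000
  S ⇒ negate
  λ: degrees = first 3 digits = 0, minutes = 39.13236; 0 + 39.13236/60 = 0.6522060
  E ⇒ keep positive
Point 4:
  φ: degrees = first 2 digits = 89, minutes = 14.453; 89 + 14.453/60 = 89.2408833
  N ⇒ keep positive
  Lon: degrees = first 3 digits = 47, minutes = 19.6727; 47 + 19.6727/60 = 47.3278783
  E ⇒ keep positive
Point 5:
  Latitude: degrees = first 2 digits = 0, minutes = 0.3121; 0 + 0.3121/60 = 0.0052017
  N ⇒ keep positive
  λ: split at 3 digits → 169° and 1.385′; 169 + 1.385/60 = 169.0230833
  W ⇒ negate

1. 60.952516, -3.001772
2. 0.279300, -30.786150
3. -43.618700, 0.652206
4. 89.240883, 47.327878
5. 0.005202, -169.023083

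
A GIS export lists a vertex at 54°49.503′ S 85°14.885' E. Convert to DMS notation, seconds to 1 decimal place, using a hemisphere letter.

Latitude: fractional minutes 0.50300 × 60 = 30.180″
λ: 14.88500′ → 14′ and 0.88500 × 60 = 53.100″

54°49′30.2″ S, 85°14′53.1″ E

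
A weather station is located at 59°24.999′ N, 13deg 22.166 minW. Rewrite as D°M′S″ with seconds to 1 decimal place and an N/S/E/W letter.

Latitude: fractional minutes 0.99900 × 60 = 59.940″
Lon: fractional minutes 0.16600 × 60 = 9.960″

59°24′59.9″ N, 13°22′10.0″ W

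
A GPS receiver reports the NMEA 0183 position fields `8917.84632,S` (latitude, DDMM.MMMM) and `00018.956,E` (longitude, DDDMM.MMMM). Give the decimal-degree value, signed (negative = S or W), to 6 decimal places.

-89.297439, 0.315933

Lat: split at 2 digits → 89° and 17.84632′; 89 + 17.84632/60 = 89.2974387
S → negative
Lon: split at 3 digits → 000° and 18.956′; 0 + 18.956/60 = 0.3159333
E → positive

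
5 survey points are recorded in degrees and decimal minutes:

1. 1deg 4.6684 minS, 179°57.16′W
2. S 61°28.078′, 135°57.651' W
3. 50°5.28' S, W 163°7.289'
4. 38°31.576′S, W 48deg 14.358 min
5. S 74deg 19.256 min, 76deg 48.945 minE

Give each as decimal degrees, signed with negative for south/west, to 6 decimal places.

1. -1.077807, -179.952667
2. -61.467967, -135.960850
3. -50.088000, -163.121483
4. -38.526267, -48.239300
5. -74.320933, 76.815750

Point 1:
  Latitude: 1 + 4.6684/60 = 1.0778067
  S → negative
  Lon: 179 + 57.16/60 = 179.9526667
  hemisphere W, so the sign is −
Point 2:
  φ: 61 + 28.078/60 = 61.4679667
  S → negative
  λ: 57.651′ = 0.960850°; total 135.9608500
  hemisphere W, so the sign is −
Point 3:
  Lat: 50 + 5.28/60 = 50.0880000
  S → negative
  λ: 7.289′ = 0.121483°; total 163.1214833
  W → negative
Point 4:
  Lat: 38 + 31.576/60 = 38.5262667
  S → negative
  Lon: 48 + 14.358/60 = 48.2393000
  W → negative
Point 5:
  Lat: 74 + 19.256/60 = 74.3209333
  S → negative
  Longitude: 48.945′ = 0.815750°; total 76.8157500
  E → positive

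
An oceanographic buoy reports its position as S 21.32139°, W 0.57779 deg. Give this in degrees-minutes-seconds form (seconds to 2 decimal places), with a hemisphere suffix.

Lat: 0.321390 × 60 = 19.28340′ → 19′, remainder × 60 = 17.0040″
Lon: whole degrees 0; 34.66740′ → 34′ and 40.0440″

21°19′17.00″ S, 0°34′40.04″ W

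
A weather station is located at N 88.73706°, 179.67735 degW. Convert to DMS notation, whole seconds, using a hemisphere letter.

88°44′13″ N, 179°40′38″ W

Lat: 0.737060° → 44.22360′; 0.22360 × 60 = 13.42″
Lon: 0.677350 × 60 = 40.64100′ → 40′, remainder × 60 = 38.46″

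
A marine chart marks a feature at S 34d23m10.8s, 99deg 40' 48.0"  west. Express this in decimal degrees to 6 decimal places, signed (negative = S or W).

Latitude: 34 + 23/60 + 10.8/3600 = 34.3863333
S ⇒ negate
λ: 99 + 40/60 + 48/3600 = 99.6800000
W ⇒ negate

-34.386333, -99.680000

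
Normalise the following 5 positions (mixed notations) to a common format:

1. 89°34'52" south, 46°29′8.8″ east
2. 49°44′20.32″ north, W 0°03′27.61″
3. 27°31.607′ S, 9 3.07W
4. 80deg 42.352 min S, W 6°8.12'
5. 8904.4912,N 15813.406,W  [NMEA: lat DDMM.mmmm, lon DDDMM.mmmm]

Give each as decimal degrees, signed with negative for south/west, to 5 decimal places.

Point 1:
  φ: 89 + 34/60 + 52/3600 = 89.581111
  S → negative
  Longitude: 29′ + 8.8″ = 29.14667′; 46 + 29.14667/60 = 46.485778
  E ⇒ keep positive
Point 2:
  Latitude: 49 + 44/60 + 20.32/3600 = 49.738978
  N ⇒ keep positive
  Longitude: 3′ + 27.61″ = 3.46017′; 0 + 3.46017/60 = 0.057669
  W ⇒ negate
Point 3:
  Latitude: 31.607′ = 0.526783°; total 27.526783
  hemisphere S, so the sign is −
  Longitude: 3.07′ = 0.051167°; total 9.051167
  hemisphere W, so the sign is −
Point 4:
  Lat: 80 + 42.352/60 = 80.705867
  S → negative
  λ: 6 + 8.12/60 = 6.135333
  W → negative
Point 5:
  Latitude: degrees = first 2 digits = 89, minutes = 4.4912; 89 + 4.4912/60 = 89.074853
  N ⇒ keep positive
  λ: degrees = first 3 digits = 158, minutes = 13.406; 158 + 13.406/60 = 158.223433
  hemisphere W, so the sign is −

1. -89.58111, 46.48578
2. 49.73898, -0.05767
3. -27.52678, -9.05117
4. -80.70587, -6.13533
5. 89.07485, -158.22343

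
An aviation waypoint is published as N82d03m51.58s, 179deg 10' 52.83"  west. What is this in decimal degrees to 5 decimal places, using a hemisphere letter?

Lat: 82 + 3/60 + 51.58/3600 = 82.064328
Longitude: 179° + 10/60 + 52.83/3600 = 179 + 0.166667 + 0.014675 = 179.181342

82.06433° N, 179.18134° W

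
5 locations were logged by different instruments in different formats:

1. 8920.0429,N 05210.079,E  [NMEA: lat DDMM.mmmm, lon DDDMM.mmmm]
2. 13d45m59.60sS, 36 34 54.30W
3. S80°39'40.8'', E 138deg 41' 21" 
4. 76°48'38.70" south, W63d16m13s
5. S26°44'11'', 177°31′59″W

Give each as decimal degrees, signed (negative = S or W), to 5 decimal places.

1. 89.33405, 52.16798
2. -13.76656, -36.58175
3. -80.66133, 138.68917
4. -76.81075, -63.27028
5. -26.73639, -177.53306

Point 1:
  Latitude: split at 2 digits → 89° and 20.0429′; 89 + 20.0429/60 = 89.334048
  N → positive
  λ: degrees = first 3 digits = 52, minutes = 10.079; 52 + 10.079/60 = 52.167983
  E ⇒ keep positive
Point 2:
  φ: 13° + 45/60 + 59.6/3600 = 13 + 0.750000 + 0.016556 = 13.766556
  hemisphere S, so the sign is −
  Longitude: 36 + 34/60 + 54.3/3600 = 36.581750
  W ⇒ negate
Point 3:
  Lat: 80° + 39/60 + 40.8/3600 = 80 + 0.650000 + 0.011333 = 80.661333
  hemisphere S, so the sign is −
  λ: 41′ + 21″ = 41.35000′; 138 + 41.35000/60 = 138.689167
  E → positive
Point 4:
  Lat: 48′ + 38.7″ = 48.64500′; 76 + 48.64500/60 = 76.810750
  hemisphere S, so the sign is −
  Longitude: 16′ + 13″ = 16.21667′; 63 + 16.21667/60 = 63.270278
  hemisphere W, so the sign is −
Point 5:
  φ: 26 + 44/60 + 11/3600 = 26.736389
  S ⇒ negate
  Lon: 177° + 31/60 + 59/3600 = 177 + 0.516667 + 0.016389 = 177.533056
  W → negative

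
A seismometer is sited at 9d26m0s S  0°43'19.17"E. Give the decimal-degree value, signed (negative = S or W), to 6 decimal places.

Latitude: 9° + 26/60 + 0/3600 = 9 + 0.433333 + 0.000000 = 9.4333333
hemisphere S, so the sign is −
Lon: 0° + 43/60 + 19.17/3600 = 0 + 0.716667 + 0.005325 = 0.7219917
E ⇒ keep positive

-9.433333, 0.721992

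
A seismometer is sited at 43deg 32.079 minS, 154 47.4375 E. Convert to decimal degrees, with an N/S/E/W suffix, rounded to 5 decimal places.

Latitude: 43 + 32.079/60 = 43.534650
λ: 154 + 47.4375/60 = 154.790625

43.53465° S, 154.79063° E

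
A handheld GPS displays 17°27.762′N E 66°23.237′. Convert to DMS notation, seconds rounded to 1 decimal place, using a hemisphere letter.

Latitude: 27.76200′ → 27′ and 0.76200 × 60 = 45.720″
λ: fractional minutes 0.23700 × 60 = 14.220″

17°27′45.7″ N, 66°23′14.2″ E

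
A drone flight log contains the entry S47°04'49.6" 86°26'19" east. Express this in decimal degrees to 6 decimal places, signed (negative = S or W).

-47.080444, 86.438611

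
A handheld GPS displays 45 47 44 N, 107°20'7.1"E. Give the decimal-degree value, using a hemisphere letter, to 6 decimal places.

Lat: 45 + 47/60 + 44/3600 = 45.7955556
λ: 107 + 20/60 + 7.1/3600 = 107.3353056

45.795556° N, 107.335306° E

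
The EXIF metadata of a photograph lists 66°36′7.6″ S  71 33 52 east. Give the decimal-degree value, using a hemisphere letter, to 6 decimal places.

66.602111° S, 71.564444° E

Lat: 66° + 36/60 + 7.6/3600 = 66 + 0.600000 + 0.002111 = 66.6021111
Longitude: 71° + 33/60 + 52/3600 = 71 + 0.550000 + 0.014444 = 71.5644444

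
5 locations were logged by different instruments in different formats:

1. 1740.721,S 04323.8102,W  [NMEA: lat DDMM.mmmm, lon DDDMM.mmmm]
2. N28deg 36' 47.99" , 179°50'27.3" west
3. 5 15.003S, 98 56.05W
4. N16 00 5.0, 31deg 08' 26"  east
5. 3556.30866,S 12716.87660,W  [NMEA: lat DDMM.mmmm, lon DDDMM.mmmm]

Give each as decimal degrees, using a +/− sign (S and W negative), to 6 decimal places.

1. -17.678683, -43.396837
2. 28.613331, -179.840917
3. -5.250050, -98.934167
4. 16.001389, 31.140556
5. -35.938478, -127.281277

Point 1:
  Latitude: degrees = first 2 digits = 17, minutes = 40.721; 17 + 40.721/60 = 17.6786833
  hemisphere S, so the sign is −
  Longitude: degrees = first 3 digits = 43, minutes = 23.8102; 43 + 23.8102/60 = 43.3968367
  W → negative
Point 2:
  Latitude: 28 + 36/60 + 47.99/3600 = 28.6133306
  N ⇒ keep positive
  λ: 179 + 50/60 + 27.3/3600 = 179.8409167
  hemisphere W, so the sign is −
Point 3:
  Latitude: 15.003′ = 0.250050°; total 5.2500500
  S → negative
  Lon: 56.05′ = 0.934167°; total 98.9341667
  hemisphere W, so the sign is −
Point 4:
  Latitude: 16 + 0/60 + 5/3600 = 16.0013889
  N → positive
  λ: 31 + 8/60 + 26/3600 = 31.1405556
  E → positive
Point 5:
  Lat: split at 2 digits → 35° and 56.30866′; 35 + 56.30866/60 = 35.9384777
  S → negative
  Longitude: split at 3 digits → 127° and 16.8766′; 127 + 16.8766/60 = 127.2812767
  hemisphere W, so the sign is −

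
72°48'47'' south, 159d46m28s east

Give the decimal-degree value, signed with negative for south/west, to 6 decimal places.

Lat: 48′ + 47″ = 48.78333′; 72 + 48.78333/60 = 72.8130556
S ⇒ negate
Longitude: 159 + 46/60 + 28/3600 = 159.7744444
E → positive

-72.813056, 159.774444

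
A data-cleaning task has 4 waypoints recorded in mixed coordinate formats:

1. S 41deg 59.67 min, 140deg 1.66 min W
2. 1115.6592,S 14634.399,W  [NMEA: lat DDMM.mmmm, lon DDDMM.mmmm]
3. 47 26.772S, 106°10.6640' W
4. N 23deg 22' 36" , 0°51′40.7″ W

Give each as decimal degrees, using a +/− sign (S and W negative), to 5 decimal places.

1. -41.99450, -140.02767
2. -11.26099, -146.57332
3. -47.44620, -106.17773
4. 23.37667, -0.86131

Point 1:
  Lat: 59.67′ = 0.994500°; total 41.994500
  hemisphere S, so the sign is −
  Longitude: 1.66′ = 0.027667°; total 140.027667
  W → negative
Point 2:
  Latitude: split at 2 digits → 11° and 15.6592′; 11 + 15.6592/60 = 11.260987
  S → negative
  Longitude: degrees = first 3 digits = 146, minutes = 34.399; 146 + 34.399/60 = 146.573317
  W → negative
Point 3:
  φ: 47 + 26.772/60 = 47.446200
  S ⇒ negate
  Lon: 106 + 10.664/60 = 106.177733
  W → negative
Point 4:
  φ: 23 + 22/60 + 36/3600 = 23.376667
  N → positive
  Longitude: 51′ + 40.7″ = 51.67833′; 0 + 51.67833/60 = 0.861306
  W → negative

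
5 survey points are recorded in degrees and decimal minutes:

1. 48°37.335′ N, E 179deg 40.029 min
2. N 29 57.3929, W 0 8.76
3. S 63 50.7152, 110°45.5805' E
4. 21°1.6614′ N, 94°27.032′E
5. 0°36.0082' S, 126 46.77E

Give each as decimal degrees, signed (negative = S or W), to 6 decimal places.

1. 48.622250, 179.667150
2. 29.956548, -0.146000
3. -63.845253, 110.759675
4. 21.027690, 94.450533
5. -0.600137, 126.779500

Point 1:
  Latitude: 37.335′ = 0.622250°; total 48.6222500
  N ⇒ keep positive
  Lon: 40.029′ = 0.667150°; total 179.6671500
  E ⇒ keep positive
Point 2:
  Latitude: 57.3929′ = 0.956548°; total 29.9565483
  N ⇒ keep positive
  λ: 0 + 8.76/60 = 0.1460000
  W ⇒ negate
Point 3:
  Lat: 63 + 50.7152/60 = 63.8452533
  S ⇒ negate
  Lon: 45.5805′ = 0.759675°; total 110.7596750
  E ⇒ keep positive
Point 4:
  φ: 1.6614′ = 0.027690°; total 21.0276900
  N ⇒ keep positive
  λ: 94 + 27.032/60 = 94.4505333
  E ⇒ keep positive
Point 5:
  Lat: 0 + 36.0082/60 = 0.6001367
  hemisphere S, so the sign is −
  Longitude: 46.77′ = 0.779500°; total 126.7795000
  E ⇒ keep positive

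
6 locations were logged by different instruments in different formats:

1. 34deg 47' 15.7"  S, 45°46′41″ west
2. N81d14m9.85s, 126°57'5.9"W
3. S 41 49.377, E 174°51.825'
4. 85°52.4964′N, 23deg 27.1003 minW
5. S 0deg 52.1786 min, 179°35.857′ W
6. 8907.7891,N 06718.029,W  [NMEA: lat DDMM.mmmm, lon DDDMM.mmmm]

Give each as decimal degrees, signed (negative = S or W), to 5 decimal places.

Point 1:
  Lat: 34 + 47/60 + 15.7/3600 = 34.787694
  S ⇒ negate
  Lon: 46′ + 41″ = 46.68333′; 45 + 46.68333/60 = 45.778056
  W → negative
Point 2:
  φ: 14′ + 9.85″ = 14.16417′; 81 + 14.16417/60 = 81.236069
  N ⇒ keep positive
  Lon: 57′ + 5.9″ = 57.09833′; 126 + 57.09833/60 = 126.951639
  W ⇒ negate
Point 3:
  Latitude: 41 + 49.377/60 = 41.822950
  hemisphere S, so the sign is −
  λ: 51.825′ = 0.863750°; total 174.863750
  E ⇒ keep positive
Point 4:
  Lat: 52.4964′ = 0.874940°; total 85.874940
  N ⇒ keep positive
  λ: 27.1003′ = 0.451672°; total 23.451672
  hemisphere W, so the sign is −
Point 5:
  φ: 52.1786′ = 0.869643°; total 0.869643
  hemisphere S, so the sign is −
  λ: 179 + 35.857/60 = 179.597617
  W → negative
Point 6:
  Lat: degrees = first 2 digits = 89, minutes = 7.7891; 89 + 7.7891/60 = 89.129818
  N → positive
  Longitude: degrees = first 3 digits = 67, minutes = 18.029; 67 + 18.029/60 = 67.300483
  hemisphere W, so the sign is −

1. -34.78769, -45.77806
2. 81.23607, -126.95164
3. -41.82295, 174.86375
4. 85.87494, -23.45167
5. -0.86964, -179.59762
6. 89.12982, -67.30048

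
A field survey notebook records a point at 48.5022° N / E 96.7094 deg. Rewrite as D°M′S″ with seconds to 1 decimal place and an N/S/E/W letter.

48°30′7.9″ N, 96°42′33.8″ E

Lat: whole degrees 48; 30.13200′ → 30′ and 7.920″
λ: 0.709400 × 60 = 42.56400′ → 42′, remainder × 60 = 33.840″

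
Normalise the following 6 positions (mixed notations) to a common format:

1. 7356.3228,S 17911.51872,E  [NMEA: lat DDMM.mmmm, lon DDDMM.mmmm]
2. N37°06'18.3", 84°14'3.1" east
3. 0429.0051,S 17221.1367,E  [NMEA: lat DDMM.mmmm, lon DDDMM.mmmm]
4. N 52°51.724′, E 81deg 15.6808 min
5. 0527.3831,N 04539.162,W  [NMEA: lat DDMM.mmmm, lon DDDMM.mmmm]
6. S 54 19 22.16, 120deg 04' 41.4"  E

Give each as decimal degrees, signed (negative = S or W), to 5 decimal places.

1. -73.93871, 179.19198
2. 37.10508, 84.23419
3. -4.48342, 172.35228
4. 52.86207, 81.26135
5. 5.45639, -45.65270
6. -54.32282, 120.07817

Point 1:
  Lat: split at 2 digits → 73° and 56.3228′; 73 + 56.3228/60 = 73.938713
  S ⇒ negate
  Longitude: degrees = first 3 digits = 179, minutes = 11.51872; 179 + 11.51872/60 = 179.191979
  E ⇒ keep positive
Point 2:
  φ: 37° + 6/60 + 18.3/3600 = 37 + 0.100000 + 0.005083 = 37.105083
  N ⇒ keep positive
  Lon: 14′ + 3.1″ = 14.05167′; 84 + 14.05167/60 = 84.234194
  E ⇒ keep positive
Point 3:
  Lat: degrees = first 2 digits = 4, minutes = 29.0051; 4 + 29.0051/60 = 4.483418
  S ⇒ negate
  λ: degrees = first 3 digits = 172, minutes = 21.1367; 172 + 21.1367/60 = 172.352278
  E → positive
Point 4:
  Latitude: 52 + 51.724/60 = 52.862067
  N ⇒ keep positive
  Longitude: 81 + 15.6808/60 = 81.261347
  E → positive
Point 5:
  Latitude: degrees = first 2 digits = 5, minutes = 27.3831; 5 + 27.3831/60 = 5.456385
  N → positive
  Lon: split at 3 digits → 045° and 39.162′; 45 + 39.162/60 = 45.652700
  W ⇒ negate
Point 6:
  Latitude: 19′ + 22.16″ = 19.36933′; 54 + 19.36933/60 = 54.322822
  S → negative
  Lon: 4′ + 41.4″ = 4.69000′; 120 + 4.69000/60 = 120.078167
  E → positive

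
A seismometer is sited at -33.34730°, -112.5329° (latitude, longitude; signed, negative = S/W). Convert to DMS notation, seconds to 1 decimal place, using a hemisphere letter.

33°20′50.3″ S, 112°31′58.4″ W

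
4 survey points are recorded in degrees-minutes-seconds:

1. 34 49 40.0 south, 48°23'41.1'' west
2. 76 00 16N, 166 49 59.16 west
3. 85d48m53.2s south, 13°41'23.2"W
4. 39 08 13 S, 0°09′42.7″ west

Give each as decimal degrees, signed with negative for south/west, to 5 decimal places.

1. -34.82778, -48.39475
2. 76.00444, -166.83310
3. -85.81478, -13.68978
4. -39.13694, -0.16186

Point 1:
  Latitude: 49′ + 40″ = 49.66667′; 34 + 49.66667/60 = 34.827778
  S → negative
  Lon: 23′ + 41.1″ = 23.68500′; 48 + 23.68500/60 = 48.394750
  W ⇒ negate
Point 2:
  Latitude: 0′ + 16″ = 0.26667′; 76 + 0.26667/60 = 76.004444
  N ⇒ keep positive
  Lon: 166 + 49/60 + 59.16/3600 = 166.833100
  W ⇒ negate
Point 3:
  Latitude: 85° + 48/60 + 53.2/3600 = 85 + 0.800000 + 0.014778 = 85.814778
  hemisphere S, so the sign is −
  Longitude: 13 + 41/60 + 23.2/3600 = 13.689778
  W → negative
Point 4:
  Lat: 39° + 8/60 + 13/3600 = 39 + 0.133333 + 0.003611 = 39.136944
  S ⇒ negate
  λ: 9′ + 42.7″ = 9.71167′; 0 + 9.71167/60 = 0.161861
  W ⇒ negate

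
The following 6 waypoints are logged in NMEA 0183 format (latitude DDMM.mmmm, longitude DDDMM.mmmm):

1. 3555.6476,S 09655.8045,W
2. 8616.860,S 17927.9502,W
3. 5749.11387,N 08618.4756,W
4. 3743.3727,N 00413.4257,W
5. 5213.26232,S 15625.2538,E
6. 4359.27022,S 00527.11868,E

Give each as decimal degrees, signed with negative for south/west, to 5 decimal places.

Point 1:
  φ: split at 2 digits → 35° and 55.6476′; 35 + 55.6476/60 = 35.927460
  S ⇒ negate
  Lon: split at 3 digits → 096° and 55.8045′; 96 + 55.8045/60 = 96.930075
  W → negative
Point 2:
  Lat: degrees = first 2 digits = 86, minutes = 16.86; 86 + 16.86/60 = 86.281000
  hemisphere S, so the sign is −
  Lon: degrees = first 3 digits = 179, minutes = 27.9502; 179 + 27.9502/60 = 179.465837
  hemisphere W, so the sign is −
Point 3:
  Lat: split at 2 digits → 57° and 49.11387′; 57 + 49.11387/60 = 57.818565
  N ⇒ keep positive
  λ: split at 3 digits → 086° and 18.4756′; 86 + 18.4756/60 = 86.307927
  W ⇒ negate
Point 4:
  φ: split at 2 digits → 37° and 43.3727′; 37 + 43.3727/60 = 37.722878
  N → positive
  Longitude: split at 3 digits → 004° and 13.4257′; 4 + 13.4257/60 = 4.223762
  W ⇒ negate
Point 5:
  Lat: split at 2 digits → 52° and 13.26232′; 52 + 13.26232/60 = 52.221039
  hemisphere S, so the sign is −
  Lon: split at 3 digits → 156° and 25.2538′; 156 + 25.2538/60 = 156.420897
  E → positive
Point 6:
  Latitude: split at 2 digits → 43° and 59.27022′; 43 + 59.27022/60 = 43.987837
  hemisphere S, so the sign is −
  Lon: split at 3 digits → 005° and 27.11868′; 5 + 27.11868/60 = 5.451978
  E → positive

1. -35.92746, -96.93008
2. -86.28100, -179.46584
3. 57.81856, -86.30793
4. 37.72288, -4.22376
5. -52.22104, 156.42090
6. -43.98784, 5.45198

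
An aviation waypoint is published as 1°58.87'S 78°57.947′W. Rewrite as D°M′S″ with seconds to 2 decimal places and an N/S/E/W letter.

1°58′52.20″ S, 78°57′56.82″ W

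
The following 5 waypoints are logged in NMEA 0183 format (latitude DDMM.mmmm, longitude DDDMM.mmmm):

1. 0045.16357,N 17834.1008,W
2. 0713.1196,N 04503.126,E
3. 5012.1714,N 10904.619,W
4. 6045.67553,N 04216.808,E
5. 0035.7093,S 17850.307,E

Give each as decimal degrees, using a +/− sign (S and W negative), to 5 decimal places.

Point 1:
  Latitude: degrees = first 2 digits = 0, minutes = 45.16357; 0 + 45.16357/60 = 0.752726
  N → positive
  Lon: degrees = first 3 digits = 178, minutes = 34.1008; 178 + 34.1008/60 = 178.568347
  W → negative
Point 2:
  φ: split at 2 digits → 07° and 13.1196′; 7 + 13.1196/60 = 7.218660
  N ⇒ keep positive
  Longitude: degrees = first 3 digits = 45, minutes = 3.126; 45 + 3.126/60 = 45.052100
  E ⇒ keep positive
Point 3:
  φ: split at 2 digits → 50° and 12.1714′; 50 + 12.1714/60 = 50.202857
  N ⇒ keep positive
  Longitude: degrees = first 3 digits = 109, minutes = 4.619; 109 + 4.619/60 = 109.076983
  W → negative
Point 4:
  φ: split at 2 digits → 60° and 45.67553′; 60 + 45.67553/60 = 60.761259
  N ⇒ keep positive
  Lon: degrees = first 3 digits = 42, minutes = 16.808; 42 + 16.808/60 = 42.280133
  E → positive
Point 5:
  Latitude: degrees = first 2 digits = 0, minutes = 35.7093; 0 + 35.7093/60 = 0.595155
  S ⇒ negate
  Longitude: split at 3 digits → 178° and 50.307′; 178 + 50.307/60 = 178.838450
  E ⇒ keep positive

1. 0.75273, -178.56835
2. 7.21866, 45.05210
3. 50.20286, -109.07698
4. 60.76126, 42.28013
5. -0.59516, 178.83845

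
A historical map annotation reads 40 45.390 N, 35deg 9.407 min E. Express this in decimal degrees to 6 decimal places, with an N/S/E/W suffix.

40.756500° N, 35.156783° E

Lat: 40 + 45.39/60 = 40.7565000
Lon: 9.407′ = 0.156783°; total 35.1567833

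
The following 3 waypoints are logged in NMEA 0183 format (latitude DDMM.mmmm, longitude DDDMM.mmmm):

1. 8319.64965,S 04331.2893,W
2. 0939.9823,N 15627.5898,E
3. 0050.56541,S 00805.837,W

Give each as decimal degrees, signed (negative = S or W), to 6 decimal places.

1. -83.327494, -43.521488
2. 9.666372, 156.459830
3. -0.842757, -8.097283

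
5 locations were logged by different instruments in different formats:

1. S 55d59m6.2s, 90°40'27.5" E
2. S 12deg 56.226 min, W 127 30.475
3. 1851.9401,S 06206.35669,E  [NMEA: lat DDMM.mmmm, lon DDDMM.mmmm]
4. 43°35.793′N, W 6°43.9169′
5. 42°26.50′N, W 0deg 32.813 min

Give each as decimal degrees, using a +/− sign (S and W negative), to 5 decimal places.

1. -55.98506, 90.67431
2. -12.93710, -127.50792
3. -18.86567, 62.10594
4. 43.59655, -6.73195
5. 42.44167, -0.54688

Point 1:
  Lat: 55° + 59/60 + 6.2/3600 = 55 + 0.983333 + 0.001722 = 55.985056
  S → negative
  λ: 90° + 40/60 + 27.5/3600 = 90 + 0.666667 + 0.007639 = 90.674306
  E ⇒ keep positive
Point 2:
  φ: 12 + 56.226/60 = 12.937100
  S ⇒ negate
  λ: 127 + 30.475/60 = 127.507917
  hemisphere W, so the sign is −
Point 3:
  Latitude: split at 2 digits → 18° and 51.9401′; 18 + 51.9401/60 = 18.865668
  S ⇒ negate
  λ: degrees = first 3 digits = 62, minutes = 6.35669; 62 + 6.35669/60 = 62.105945
  E ⇒ keep positive
Point 4:
  Lat: 35.793′ = 0.596550°; total 43.596550
  N → positive
  λ: 43.9169′ = 0.731948°; total 6.731948
  hemisphere W, so the sign is −
Point 5:
  Latitude: 26.5′ = 0.441667°; total 42.441667
  N → positive
  Longitude: 32.813′ = 0.546883°; total 0.546883
  W → negative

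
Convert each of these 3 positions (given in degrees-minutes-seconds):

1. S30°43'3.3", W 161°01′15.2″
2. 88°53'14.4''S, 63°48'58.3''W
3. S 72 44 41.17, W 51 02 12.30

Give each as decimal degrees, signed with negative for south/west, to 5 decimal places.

1. -30.71758, -161.02089
2. -88.88733, -63.81619
3. -72.74477, -51.03675

Point 1:
  Latitude: 30 + 43/60 + 3.3/3600 = 30.717583
  S ⇒ negate
  Longitude: 1′ + 15.2″ = 1.25333′; 161 + 1.25333/60 = 161.020889
  hemisphere W, so the sign is −
Point 2:
  φ: 88° + 53/60 + 14.4/3600 = 88 + 0.883333 + 0.004000 = 88.887333
  S ⇒ negate
  Longitude: 48′ + 58.3″ = 48.97167′; 63 + 48.97167/60 = 63.816194
  hemisphere W, so the sign is −
Point 3:
  Latitude: 44′ + 41.17″ = 44.68617′; 72 + 44.68617/60 = 72.744769
  hemisphere S, so the sign is −
  λ: 51° + 2/60 + 12.3/3600 = 51 + 0.033333 + 0.003417 = 51.036750
  W → negative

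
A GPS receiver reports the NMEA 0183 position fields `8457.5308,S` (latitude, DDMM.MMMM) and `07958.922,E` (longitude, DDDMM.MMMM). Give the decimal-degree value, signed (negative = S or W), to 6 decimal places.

-84.958847, 79.982033

φ: split at 2 digits → 84° and 57.5308′; 84 + 57.5308/60 = 84.9588467
S ⇒ negate
Lon: split at 3 digits → 079° and 58.922′; 79 + 58.922/60 = 79.9820333
E ⇒ keep positive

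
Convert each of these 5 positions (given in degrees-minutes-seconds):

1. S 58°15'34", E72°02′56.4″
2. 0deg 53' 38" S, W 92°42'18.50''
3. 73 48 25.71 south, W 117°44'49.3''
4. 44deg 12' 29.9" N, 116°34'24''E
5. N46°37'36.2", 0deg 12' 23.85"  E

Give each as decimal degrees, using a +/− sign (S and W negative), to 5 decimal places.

Point 1:
  Latitude: 58° + 15/60 + 34/3600 = 58 + 0.250000 + 0.009444 = 58.259444
  hemisphere S, so the sign is −
  Longitude: 72° + 2/60 + 56.4/3600 = 72 + 0.033333 + 0.015667 = 72.049000
  E → positive
Point 2:
  Latitude: 0 + 53/60 + 38/3600 = 0.893889
  S ⇒ negate
  Longitude: 92 + 42/60 + 18.5/3600 = 92.705139
  hemisphere W, so the sign is −
Point 3:
  Lat: 73 + 48/60 + 25.71/3600 = 73.807142
  hemisphere S, so the sign is −
  Lon: 117 + 44/60 + 49.3/3600 = 117.747028
  hemisphere W, so the sign is −
Point 4:
  φ: 12′ + 29.9″ = 12.49833′; 44 + 12.49833/60 = 44.208306
  N ⇒ keep positive
  Lon: 116° + 34/60 + 24/3600 = 116 + 0.566667 + 0.006667 = 116.573333
  E → positive
Point 5:
  Lat: 46° + 37/60 + 36.2/3600 = 46 + 0.616667 + 0.010056 = 46.626722
  N ⇒ keep positive
  λ: 0 + 12/60 + 23.85/3600 = 0.206625
  E ⇒ keep positive

1. -58.25944, 72.04900
2. -0.89389, -92.70514
3. -73.80714, -117.74703
4. 44.20831, 116.57333
5. 46.62672, 0.20663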